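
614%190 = 44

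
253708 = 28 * 9061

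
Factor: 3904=2^6*61^1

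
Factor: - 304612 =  - 2^2*7^1*11^1*23^1*43^1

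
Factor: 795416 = 2^3*19^1*5233^1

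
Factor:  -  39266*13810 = - 542263460 = -2^2*5^1*29^1*677^1*1381^1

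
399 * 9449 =3770151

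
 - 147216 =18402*(  -  8 ) 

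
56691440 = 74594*760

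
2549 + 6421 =8970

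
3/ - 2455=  - 1 + 2452/2455 = - 0.00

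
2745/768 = 915/256 = 3.57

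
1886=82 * 23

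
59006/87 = 59006/87 = 678.23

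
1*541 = 541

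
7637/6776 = 1091/968 = 1.13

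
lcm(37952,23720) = 189760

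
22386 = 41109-18723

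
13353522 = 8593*1554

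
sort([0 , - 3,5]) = [ - 3 , 0,  5 ]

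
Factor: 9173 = 9173^1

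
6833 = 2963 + 3870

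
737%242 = 11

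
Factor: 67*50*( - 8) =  - 26800 = - 2^4*5^2*67^1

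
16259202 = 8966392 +7292810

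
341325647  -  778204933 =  - 436879286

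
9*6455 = 58095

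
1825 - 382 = 1443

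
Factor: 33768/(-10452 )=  - 42/13 = - 2^1*3^1*7^1*13^(-1)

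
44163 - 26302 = 17861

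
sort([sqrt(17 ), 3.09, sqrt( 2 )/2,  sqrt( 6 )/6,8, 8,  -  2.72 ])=[-2.72,sqrt( 6)/6, sqrt(  2 )/2,3.09, sqrt( 17 ), 8, 8]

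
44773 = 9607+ 35166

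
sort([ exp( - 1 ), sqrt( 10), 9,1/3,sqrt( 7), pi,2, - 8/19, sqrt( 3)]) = [ - 8/19,1/3,exp ( - 1) , sqrt( 3 ),2, sqrt( 7),pi,  sqrt( 10 ),9]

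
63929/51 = 1253 + 26/51 = 1253.51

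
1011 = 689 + 322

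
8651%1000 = 651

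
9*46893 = 422037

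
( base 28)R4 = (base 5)11020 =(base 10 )760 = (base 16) 2f8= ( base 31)og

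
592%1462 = 592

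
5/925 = 1/185 = 0.01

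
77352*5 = 386760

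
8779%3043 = 2693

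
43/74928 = 43/74928 = 0.00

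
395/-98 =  - 5+95/98 = - 4.03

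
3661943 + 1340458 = 5002401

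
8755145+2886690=11641835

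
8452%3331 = 1790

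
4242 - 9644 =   -  5402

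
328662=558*589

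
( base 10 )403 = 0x193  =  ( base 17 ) 16C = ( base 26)fd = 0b110010011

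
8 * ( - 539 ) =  - 4312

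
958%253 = 199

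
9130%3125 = 2880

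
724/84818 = 362/42409 = 0.01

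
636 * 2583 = 1642788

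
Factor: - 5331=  - 3^1*1777^1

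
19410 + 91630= 111040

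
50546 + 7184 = 57730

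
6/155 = 6/155 =0.04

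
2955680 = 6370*464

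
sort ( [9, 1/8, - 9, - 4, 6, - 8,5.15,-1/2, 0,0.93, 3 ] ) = [ - 9,-8,- 4,  -  1/2, 0,  1/8, 0.93, 3, 5.15, 6, 9]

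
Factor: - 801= - 3^2*89^1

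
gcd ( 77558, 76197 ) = 1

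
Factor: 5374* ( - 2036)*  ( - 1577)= 2^3  *  19^1 * 83^1* 509^1*2687^1=17254688728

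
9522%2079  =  1206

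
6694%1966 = 796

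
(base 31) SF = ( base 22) 1i3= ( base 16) 373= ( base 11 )733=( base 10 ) 883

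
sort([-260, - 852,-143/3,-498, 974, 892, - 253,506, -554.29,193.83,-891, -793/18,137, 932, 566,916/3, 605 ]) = [ -891,-852, - 554.29,-498 ,-260,-253, -143/3,- 793/18,137,193.83, 916/3 , 506,  566,  605,  892, 932,974]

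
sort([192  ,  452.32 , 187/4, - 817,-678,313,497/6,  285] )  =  [-817,  -  678,187/4, 497/6,  192, 285, 313 , 452.32 ] 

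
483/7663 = 483/7663 = 0.06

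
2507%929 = 649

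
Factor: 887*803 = 11^1*73^1*887^1 = 712261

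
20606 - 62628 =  - 42022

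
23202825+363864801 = 387067626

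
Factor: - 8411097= - 3^1*2803699^1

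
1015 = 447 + 568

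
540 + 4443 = 4983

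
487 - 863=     -  376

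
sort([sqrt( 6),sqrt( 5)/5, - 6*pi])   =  [-6*pi, sqrt(5 ) /5  ,  sqrt( 6 )]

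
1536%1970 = 1536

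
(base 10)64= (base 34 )1U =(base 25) 2E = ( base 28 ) 28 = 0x40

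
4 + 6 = 10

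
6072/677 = 6072/677 = 8.97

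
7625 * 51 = 388875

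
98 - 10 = 88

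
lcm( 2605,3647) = 18235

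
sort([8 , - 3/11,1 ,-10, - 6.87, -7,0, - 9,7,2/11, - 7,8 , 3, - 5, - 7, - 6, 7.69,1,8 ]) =[ - 10, - 9, - 7, - 7, - 7, - 6.87 , - 6, - 5, - 3/11 , 0,2/11, 1, 1,3,7,7.69, 8,8 , 8]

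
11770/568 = 20+205/284= 20.72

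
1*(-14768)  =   - 14768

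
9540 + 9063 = 18603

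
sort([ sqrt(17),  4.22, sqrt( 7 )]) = [sqrt (7 ),  sqrt (17), 4.22]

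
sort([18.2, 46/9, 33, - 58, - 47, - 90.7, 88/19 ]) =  [  -  90.7, - 58, - 47, 88/19, 46/9, 18.2,  33 ]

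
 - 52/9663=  - 52/9663  =  - 0.01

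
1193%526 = 141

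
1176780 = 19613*60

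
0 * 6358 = 0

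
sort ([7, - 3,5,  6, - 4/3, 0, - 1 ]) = [-3, - 4/3, - 1, 0,5, 6 , 7]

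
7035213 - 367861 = 6667352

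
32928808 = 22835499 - -10093309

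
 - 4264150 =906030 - 5170180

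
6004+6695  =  12699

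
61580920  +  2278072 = 63858992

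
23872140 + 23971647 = 47843787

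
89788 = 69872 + 19916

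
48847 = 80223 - 31376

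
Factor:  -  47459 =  - 47459^1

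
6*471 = 2826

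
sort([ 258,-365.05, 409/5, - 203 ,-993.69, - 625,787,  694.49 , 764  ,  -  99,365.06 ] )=[ - 993.69, - 625, - 365.05, - 203,  -  99,409/5,258,365.06,  694.49,764,787 ] 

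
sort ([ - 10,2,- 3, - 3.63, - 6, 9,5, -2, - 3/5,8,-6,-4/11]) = [ - 10, - 6, - 6 ,-3.63, - 3, - 2, - 3/5,-4/11, 2,5, 8,9]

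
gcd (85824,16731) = 9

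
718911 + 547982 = 1266893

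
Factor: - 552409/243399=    - 3^( - 1 )*11^1*79^( - 2)*3863^1=- 42493/18723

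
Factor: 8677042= 2^1*11^1*394411^1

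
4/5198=2/2599  =  0.00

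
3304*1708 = 5643232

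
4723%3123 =1600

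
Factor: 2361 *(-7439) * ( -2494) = 43803316626=   2^1*3^1*29^1*43^2*173^1*787^1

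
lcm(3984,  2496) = 207168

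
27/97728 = 9/32576  =  0.00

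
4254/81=52 + 14/27 = 52.52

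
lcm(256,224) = 1792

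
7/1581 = 7/1581= 0.00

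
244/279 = 244/279 = 0.87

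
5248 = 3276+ 1972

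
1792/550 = 896/275 = 3.26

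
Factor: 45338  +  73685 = 119023=41^1*2903^1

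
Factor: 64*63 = 2^6*3^2*7^1 = 4032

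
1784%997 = 787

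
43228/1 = 43228 = 43228.00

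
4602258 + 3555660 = 8157918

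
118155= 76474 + 41681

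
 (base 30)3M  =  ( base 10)112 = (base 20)5C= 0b1110000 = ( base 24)4G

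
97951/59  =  97951/59  =  1660.19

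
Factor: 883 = 883^1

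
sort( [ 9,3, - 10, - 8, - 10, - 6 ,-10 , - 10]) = [ - 10,- 10,- 10, - 10 , - 8, - 6,3, 9]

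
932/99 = 932/99 = 9.41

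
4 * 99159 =396636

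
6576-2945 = 3631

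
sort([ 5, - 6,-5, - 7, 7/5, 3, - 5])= [ -7, - 6 , - 5, - 5,  7/5,3  ,  5 ] 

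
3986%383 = 156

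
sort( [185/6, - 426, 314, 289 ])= [ - 426, 185/6, 289,314]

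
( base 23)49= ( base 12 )85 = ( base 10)101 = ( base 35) 2v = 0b1100101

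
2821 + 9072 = 11893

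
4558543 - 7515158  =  -2956615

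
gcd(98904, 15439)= 1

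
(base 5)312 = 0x52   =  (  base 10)82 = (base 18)4A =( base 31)2K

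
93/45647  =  93/45647 = 0.00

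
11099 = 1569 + 9530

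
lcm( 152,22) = 1672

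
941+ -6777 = - 5836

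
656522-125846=530676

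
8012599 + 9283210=17295809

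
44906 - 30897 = 14009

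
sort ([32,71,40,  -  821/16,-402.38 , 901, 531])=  [- 402.38, - 821/16,32,40,71, 531,901 ]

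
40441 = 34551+5890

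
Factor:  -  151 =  -151^1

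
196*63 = 12348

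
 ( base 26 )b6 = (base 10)292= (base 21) dj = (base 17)103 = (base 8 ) 444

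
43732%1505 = 87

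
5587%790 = 57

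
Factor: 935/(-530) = - 187/106=-2^( - 1) * 11^1* 17^1*53^ ( - 1 ) 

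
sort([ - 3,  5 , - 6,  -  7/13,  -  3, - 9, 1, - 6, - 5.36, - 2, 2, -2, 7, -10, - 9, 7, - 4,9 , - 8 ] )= [  -  10,- 9, - 9, - 8 ,  -  6, - 6 , - 5.36,-4, - 3,-3 ,-2,  -  2, - 7/13,1, 2, 5 , 7, 7, 9]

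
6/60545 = 6/60545 = 0.00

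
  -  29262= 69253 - 98515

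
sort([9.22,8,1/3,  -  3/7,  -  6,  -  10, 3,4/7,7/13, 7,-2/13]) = [-10, - 6, - 3/7, - 2/13,1/3,7/13 , 4/7,  3,7, 8,9.22] 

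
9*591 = 5319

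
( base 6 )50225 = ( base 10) 6569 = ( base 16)19a9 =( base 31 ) 6PS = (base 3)100000022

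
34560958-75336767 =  - 40775809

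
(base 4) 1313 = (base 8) 167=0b1110111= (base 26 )4f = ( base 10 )119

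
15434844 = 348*44353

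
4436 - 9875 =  - 5439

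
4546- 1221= 3325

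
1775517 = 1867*951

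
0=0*526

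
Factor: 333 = 3^2*37^1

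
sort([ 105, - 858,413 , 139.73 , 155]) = [ - 858, 105,139.73, 155, 413 ] 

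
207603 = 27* 7689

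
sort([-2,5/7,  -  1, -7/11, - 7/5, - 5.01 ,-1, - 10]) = [-10,-5.01 , - 2, - 7/5,-1, - 1,  -  7/11, 5/7]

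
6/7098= 1/1183 = 0.00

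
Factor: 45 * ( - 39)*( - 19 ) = 33345 = 3^3*5^1 * 13^1 * 19^1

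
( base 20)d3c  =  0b1010010011000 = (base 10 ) 5272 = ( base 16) 1498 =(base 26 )7KK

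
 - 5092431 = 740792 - 5833223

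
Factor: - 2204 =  - 2^2 * 19^1*29^1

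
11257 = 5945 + 5312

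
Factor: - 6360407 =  - 179^1 * 35533^1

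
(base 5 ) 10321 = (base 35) kb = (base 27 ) Q9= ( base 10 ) 711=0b1011000111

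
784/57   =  784/57 = 13.75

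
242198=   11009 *22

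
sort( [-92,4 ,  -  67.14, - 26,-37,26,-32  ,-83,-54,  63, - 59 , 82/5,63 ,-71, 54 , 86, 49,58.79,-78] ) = [ - 92,-83 , - 78, - 71,-67.14, - 59, - 54,- 37,-32,  -  26 , 4 , 82/5, 26, 49,54 , 58.79,63, 63,86 ] 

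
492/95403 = 164/31801=0.01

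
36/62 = 18/31 =0.58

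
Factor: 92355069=3^1*181^1*283^1*601^1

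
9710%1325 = 435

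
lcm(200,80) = 400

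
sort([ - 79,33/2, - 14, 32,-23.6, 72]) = [  -  79, - 23.6, - 14,33/2, 32, 72]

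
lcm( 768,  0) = 0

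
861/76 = 11 + 25/76 = 11.33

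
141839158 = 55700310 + 86138848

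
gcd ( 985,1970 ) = 985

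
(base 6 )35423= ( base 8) 12007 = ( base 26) 7F5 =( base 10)5127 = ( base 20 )cg7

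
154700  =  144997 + 9703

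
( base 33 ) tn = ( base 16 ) 3D4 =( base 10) 980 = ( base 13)5A5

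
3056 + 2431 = 5487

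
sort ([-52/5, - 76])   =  [  -  76, - 52/5 ]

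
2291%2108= 183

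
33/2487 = 11/829 = 0.01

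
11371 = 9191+2180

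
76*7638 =580488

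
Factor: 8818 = 2^1*4409^1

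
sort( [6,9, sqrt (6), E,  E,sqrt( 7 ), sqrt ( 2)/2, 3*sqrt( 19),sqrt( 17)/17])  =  [ sqrt( 17)/17,sqrt(2 )/2, sqrt( 6),sqrt(7), E  ,  E,6, 9, 3*sqrt(19) ] 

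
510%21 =6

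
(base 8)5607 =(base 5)43301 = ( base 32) 2s7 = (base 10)2951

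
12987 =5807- - 7180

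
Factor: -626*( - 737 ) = 2^1*11^1*67^1* 313^1 = 461362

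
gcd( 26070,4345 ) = 4345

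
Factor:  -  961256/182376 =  - 3^( - 2) * 17^( - 1)*149^( - 1 )*120157^1 = -  120157/22797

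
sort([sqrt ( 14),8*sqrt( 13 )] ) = [ sqrt( 14 ), 8*sqrt(13) ]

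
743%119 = 29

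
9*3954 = 35586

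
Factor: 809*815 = 5^1*163^1 *809^1 = 659335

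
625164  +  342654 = 967818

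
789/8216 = 789/8216 = 0.10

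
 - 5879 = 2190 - 8069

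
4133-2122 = 2011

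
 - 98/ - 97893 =98/97893=0.00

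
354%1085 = 354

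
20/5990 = 2/599 = 0.00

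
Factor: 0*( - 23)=0 = 0^1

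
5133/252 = 20 +31/84  =  20.37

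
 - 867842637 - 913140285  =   - 1780982922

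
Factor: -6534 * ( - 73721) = 481693014 =2^1*3^3*11^2 * 73721^1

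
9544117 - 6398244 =3145873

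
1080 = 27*40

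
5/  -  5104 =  -5/5104 = - 0.00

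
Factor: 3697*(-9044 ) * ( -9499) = 317605410332 = 2^2  *7^2*17^1*19^1 * 23^1 * 59^1 * 3697^1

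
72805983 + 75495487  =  148301470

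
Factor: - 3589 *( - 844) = 2^2*37^1*97^1 *211^1 =3029116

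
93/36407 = 93/36407 = 0.00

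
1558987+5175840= 6734827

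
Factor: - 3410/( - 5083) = 2^1*5^1*11^1*13^(  -  1 )*17^( - 1)*23^( - 1)*31^1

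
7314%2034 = 1212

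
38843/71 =547 + 6/71 = 547.08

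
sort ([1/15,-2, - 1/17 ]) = [-2,  -  1/17, 1/15 ] 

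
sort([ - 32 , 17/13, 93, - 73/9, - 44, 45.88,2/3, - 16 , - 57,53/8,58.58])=[ - 57, - 44 ,-32, - 16, - 73/9, 2/3,17/13,53/8, 45.88,58.58,93] 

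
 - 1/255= - 1 + 254/255 = - 0.00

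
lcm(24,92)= 552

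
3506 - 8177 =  - 4671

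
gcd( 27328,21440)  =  64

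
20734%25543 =20734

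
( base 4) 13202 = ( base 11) 3A9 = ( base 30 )G2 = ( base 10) 482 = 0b111100010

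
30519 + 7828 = 38347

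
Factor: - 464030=-2^1*5^1*7^2  *  947^1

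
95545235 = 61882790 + 33662445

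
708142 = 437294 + 270848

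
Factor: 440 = 2^3*5^1*11^1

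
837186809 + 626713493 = 1463900302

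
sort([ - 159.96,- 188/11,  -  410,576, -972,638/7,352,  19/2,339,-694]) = [ - 972,- 694,-410, - 159.96, - 188/11,19/2, 638/7,  339, 352,576 ]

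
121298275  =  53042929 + 68255346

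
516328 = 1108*466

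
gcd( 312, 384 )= 24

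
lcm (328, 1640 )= 1640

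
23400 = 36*650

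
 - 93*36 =  -  3348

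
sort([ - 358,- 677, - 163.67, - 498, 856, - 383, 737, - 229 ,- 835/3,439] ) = [-677 ,-498, - 383,  -  358, - 835/3, - 229,-163.67, 439,737, 856]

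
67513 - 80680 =- 13167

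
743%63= 50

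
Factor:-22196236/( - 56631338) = 11098118/28315669=2^1 * 5549059^1*28315669^ ( - 1 )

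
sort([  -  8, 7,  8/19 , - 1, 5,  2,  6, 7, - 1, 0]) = [-8,-1,-1,0, 8/19,2, 5, 6, 7, 7]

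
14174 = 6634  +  7540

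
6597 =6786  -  189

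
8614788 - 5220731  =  3394057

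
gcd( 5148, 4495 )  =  1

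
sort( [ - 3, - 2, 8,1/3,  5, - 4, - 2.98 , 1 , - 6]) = [-6, - 4, - 3, - 2.98,  -  2, 1/3,1,5,8]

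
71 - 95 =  - 24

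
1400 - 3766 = - 2366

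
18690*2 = 37380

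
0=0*12813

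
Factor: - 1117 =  - 1117^1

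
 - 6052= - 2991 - 3061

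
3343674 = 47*71142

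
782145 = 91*8595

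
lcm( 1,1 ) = 1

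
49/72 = 49/72 =0.68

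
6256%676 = 172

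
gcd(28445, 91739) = 1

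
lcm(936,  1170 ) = 4680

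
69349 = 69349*1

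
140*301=42140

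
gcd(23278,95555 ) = 1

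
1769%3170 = 1769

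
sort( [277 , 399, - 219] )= [ - 219,277, 399] 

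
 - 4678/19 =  - 4678/19= - 246.21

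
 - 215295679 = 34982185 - 250277864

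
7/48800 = 7/48800 = 0.00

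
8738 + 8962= 17700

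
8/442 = 4/221 = 0.02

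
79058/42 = 1882 + 1/3=1882.33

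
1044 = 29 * 36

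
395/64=6+11/64 = 6.17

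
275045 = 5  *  55009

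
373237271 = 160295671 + 212941600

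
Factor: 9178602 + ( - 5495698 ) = 3682904 = 2^3*613^1*751^1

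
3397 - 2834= 563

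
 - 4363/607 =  - 4363/607 = -  7.19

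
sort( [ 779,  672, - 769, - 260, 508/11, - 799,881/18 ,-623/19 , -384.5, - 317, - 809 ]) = [ - 809, - 799, - 769, - 384.5, - 317,-260,-623/19,508/11,881/18,672,779]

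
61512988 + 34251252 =95764240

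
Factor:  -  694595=-5^1*11^1 * 73^1*173^1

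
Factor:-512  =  -2^9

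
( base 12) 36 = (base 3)1120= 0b101010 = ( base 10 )42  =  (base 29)1d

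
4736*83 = 393088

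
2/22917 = 2/22917  =  0.00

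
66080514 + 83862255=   149942769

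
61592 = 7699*8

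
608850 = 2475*246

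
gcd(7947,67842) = 9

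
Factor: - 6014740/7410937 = - 2^2*5^1*53^( - 1 ) *67^( - 1)*311^1*967^1*2087^ ( - 1)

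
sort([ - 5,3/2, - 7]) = [ - 7, - 5, 3/2] 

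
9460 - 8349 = 1111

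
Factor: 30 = 2^1*3^1*5^1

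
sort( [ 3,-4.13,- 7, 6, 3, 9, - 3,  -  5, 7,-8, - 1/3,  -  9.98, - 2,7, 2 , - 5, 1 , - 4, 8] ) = [ - 9.98,-8, - 7,-5, - 5, - 4.13,  -  4, - 3, - 2,- 1/3,1, 2, 3,3, 6, 7, 7,  8,9 ]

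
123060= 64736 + 58324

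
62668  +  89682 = 152350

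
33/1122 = 1/34 = 0.03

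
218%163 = 55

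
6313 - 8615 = - 2302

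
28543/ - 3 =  - 9515+ 2/3 = - 9514.33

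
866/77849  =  866/77849 = 0.01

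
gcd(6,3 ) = 3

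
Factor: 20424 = 2^3 * 3^1*23^1*37^1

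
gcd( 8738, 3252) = 2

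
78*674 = 52572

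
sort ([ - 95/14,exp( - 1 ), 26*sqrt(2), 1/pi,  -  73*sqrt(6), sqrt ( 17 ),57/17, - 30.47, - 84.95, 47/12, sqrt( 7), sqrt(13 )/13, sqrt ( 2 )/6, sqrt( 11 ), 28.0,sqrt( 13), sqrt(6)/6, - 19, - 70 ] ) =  [-73*sqrt(6 ), - 84.95, - 70, - 30.47,  -  19,-95/14, sqrt(2)/6,sqrt ( 13)/13, 1/pi,  exp( - 1),  sqrt( 6 )/6 , sqrt( 7 ),sqrt(11), 57/17 , sqrt(13 ), 47/12,sqrt(17 ) , 28.0, 26*sqrt ( 2 ) ]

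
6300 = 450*14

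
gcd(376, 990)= 2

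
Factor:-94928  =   - 2^4*17^1*349^1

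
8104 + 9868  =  17972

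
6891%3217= 457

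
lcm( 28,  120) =840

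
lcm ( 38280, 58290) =2564760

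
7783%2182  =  1237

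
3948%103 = 34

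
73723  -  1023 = 72700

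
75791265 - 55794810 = 19996455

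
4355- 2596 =1759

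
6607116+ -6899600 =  - 292484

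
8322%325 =197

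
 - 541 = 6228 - 6769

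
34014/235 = 34014/235 = 144.74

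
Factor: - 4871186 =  - 2^1*347^1*7019^1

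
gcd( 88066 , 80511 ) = 1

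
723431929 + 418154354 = 1141586283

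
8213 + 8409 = 16622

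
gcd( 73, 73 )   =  73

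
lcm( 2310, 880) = 18480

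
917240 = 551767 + 365473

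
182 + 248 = 430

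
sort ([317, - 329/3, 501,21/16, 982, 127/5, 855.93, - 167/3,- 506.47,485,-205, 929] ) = [ - 506.47, - 205,-329/3,-167/3,  21/16, 127/5, 317, 485,501, 855.93,929,982 ]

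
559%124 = 63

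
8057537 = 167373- - 7890164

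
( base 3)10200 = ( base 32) 33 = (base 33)30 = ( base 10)99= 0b1100011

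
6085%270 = 145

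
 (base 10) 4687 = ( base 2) 1001001001111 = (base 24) 837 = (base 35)3SW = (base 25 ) 7CC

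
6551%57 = 53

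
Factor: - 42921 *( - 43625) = 3^2*5^3* 19^1*251^1*349^1=   1872428625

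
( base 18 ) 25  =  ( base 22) 1j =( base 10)41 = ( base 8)51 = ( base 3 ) 1112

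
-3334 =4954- 8288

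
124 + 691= 815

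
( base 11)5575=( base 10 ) 7342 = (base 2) 1110010101110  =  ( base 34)6BW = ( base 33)6OG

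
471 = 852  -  381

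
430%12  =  10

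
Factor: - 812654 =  - 2^1*406327^1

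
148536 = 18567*8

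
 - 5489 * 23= -126247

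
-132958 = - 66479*2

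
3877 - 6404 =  - 2527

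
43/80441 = 43/80441 = 0.00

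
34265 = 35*979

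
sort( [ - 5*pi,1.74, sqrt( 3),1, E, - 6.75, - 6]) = [ - 5*pi,-6.75, - 6,1,sqrt( 3 ),1.74 , E]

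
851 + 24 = 875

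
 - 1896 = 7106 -9002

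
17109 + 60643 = 77752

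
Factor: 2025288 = 2^3*3^2*23^1*1223^1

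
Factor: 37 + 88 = 5^3 = 125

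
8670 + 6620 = 15290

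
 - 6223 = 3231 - 9454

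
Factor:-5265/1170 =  - 9/2= - 2^(-1)*3^2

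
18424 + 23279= 41703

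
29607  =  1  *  29607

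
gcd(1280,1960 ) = 40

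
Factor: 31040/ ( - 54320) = -4/7   =  - 2^2*7^( - 1 ) 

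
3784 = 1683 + 2101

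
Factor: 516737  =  13^1*39749^1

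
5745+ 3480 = 9225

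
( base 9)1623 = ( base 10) 1236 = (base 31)18R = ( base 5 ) 14421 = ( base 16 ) 4D4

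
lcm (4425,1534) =115050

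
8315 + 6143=14458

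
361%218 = 143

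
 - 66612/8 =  - 16653/2 = - 8326.50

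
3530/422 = 8 + 77/211 = 8.36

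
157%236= 157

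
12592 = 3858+8734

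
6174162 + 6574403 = 12748565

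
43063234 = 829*51946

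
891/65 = 13  +  46/65  =  13.71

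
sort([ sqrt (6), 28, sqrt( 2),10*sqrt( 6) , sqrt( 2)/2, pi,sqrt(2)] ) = [sqrt (2)/2,  sqrt( 2 ),sqrt(2),sqrt(6),pi,10*sqrt( 6), 28]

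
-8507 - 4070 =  - 12577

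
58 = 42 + 16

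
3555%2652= 903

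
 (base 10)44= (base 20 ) 24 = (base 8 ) 54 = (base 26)1I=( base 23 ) 1L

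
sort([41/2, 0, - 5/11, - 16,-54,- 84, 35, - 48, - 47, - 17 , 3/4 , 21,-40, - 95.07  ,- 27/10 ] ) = [-95.07 , - 84, - 54,- 48,  -  47,-40 ,-17, - 16, - 27/10, - 5/11, 0, 3/4,  41/2,21, 35 ]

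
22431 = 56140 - 33709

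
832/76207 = 832/76207 =0.01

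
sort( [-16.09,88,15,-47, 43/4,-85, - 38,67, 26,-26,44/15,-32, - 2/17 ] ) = [-85,-47, - 38 , - 32,  -  26, - 16.09, - 2/17,44/15,43/4, 15, 26,67,88]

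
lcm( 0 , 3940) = 0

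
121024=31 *3904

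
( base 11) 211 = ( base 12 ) 192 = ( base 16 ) FE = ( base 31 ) 86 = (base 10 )254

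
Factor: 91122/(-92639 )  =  -2^1*3^1 * 15187^1 * 92639^(-1) 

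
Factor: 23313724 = 2^2*7^1*832633^1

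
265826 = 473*562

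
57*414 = 23598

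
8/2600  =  1/325 = 0.00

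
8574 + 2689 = 11263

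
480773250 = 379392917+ 101380333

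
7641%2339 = 624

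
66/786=11/131 = 0.08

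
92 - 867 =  - 775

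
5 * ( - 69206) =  - 346030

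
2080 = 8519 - 6439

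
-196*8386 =-1643656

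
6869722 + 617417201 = 624286923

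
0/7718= 0  =  0.00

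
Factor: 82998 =2^1*3^3*29^1*53^1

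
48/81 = 16/27 = 0.59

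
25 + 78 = 103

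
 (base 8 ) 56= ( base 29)1h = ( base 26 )1k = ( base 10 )46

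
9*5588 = 50292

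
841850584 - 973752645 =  - 131902061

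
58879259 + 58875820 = 117755079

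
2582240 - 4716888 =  - 2134648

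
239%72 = 23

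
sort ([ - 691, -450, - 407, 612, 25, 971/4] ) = [  -  691,-450, -407,25,  971/4, 612 ]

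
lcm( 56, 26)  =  728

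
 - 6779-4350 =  - 11129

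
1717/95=1717/95 = 18.07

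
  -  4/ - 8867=4/8867 =0.00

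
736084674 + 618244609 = 1354329283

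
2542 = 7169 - 4627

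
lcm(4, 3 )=12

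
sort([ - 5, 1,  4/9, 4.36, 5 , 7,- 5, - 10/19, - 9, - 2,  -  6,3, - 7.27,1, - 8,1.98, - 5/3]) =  [-9, - 8, - 7.27, - 6, - 5, -5, - 2, - 5/3,-10/19,4/9,1,1, 1.98,3,  4.36, 5,7]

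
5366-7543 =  - 2177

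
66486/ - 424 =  - 33243/212 = - 156.81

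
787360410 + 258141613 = 1045502023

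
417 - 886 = - 469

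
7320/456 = 305/19 = 16.05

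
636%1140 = 636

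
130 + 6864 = 6994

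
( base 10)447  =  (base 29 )FC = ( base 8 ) 677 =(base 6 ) 2023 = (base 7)1206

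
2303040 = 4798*480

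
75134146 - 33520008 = 41614138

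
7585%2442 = 259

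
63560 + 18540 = 82100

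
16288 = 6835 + 9453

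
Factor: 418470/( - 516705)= - 754/931 = - 2^1* 7^( - 2 )*13^1*19^(-1)*29^1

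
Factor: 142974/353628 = 169/418 = 2^ ( - 1)*11^ ( - 1)*13^2*19^( - 1)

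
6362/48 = 132  +  13/24=132.54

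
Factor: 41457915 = 3^2*5^1* 921287^1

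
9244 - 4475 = 4769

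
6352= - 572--6924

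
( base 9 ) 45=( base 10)41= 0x29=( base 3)1112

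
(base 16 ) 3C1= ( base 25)1DB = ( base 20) 281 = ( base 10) 961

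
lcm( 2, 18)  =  18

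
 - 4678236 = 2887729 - 7565965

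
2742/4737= 914/1579 = 0.58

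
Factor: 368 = 2^4*23^1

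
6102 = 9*678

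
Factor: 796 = 2^2 * 199^1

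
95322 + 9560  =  104882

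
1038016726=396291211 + 641725515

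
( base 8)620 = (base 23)H9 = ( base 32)CG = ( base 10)400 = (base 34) bq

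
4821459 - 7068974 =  - 2247515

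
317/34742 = 317/34742 = 0.01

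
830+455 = 1285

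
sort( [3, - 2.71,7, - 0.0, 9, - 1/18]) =[ - 2.71, - 1/18, - 0.0,3,7,9]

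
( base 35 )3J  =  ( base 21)5j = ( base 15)84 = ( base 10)124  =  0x7C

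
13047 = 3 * 4349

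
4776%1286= 918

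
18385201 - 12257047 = 6128154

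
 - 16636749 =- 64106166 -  - 47469417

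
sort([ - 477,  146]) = [ - 477, 146] 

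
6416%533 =20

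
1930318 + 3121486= 5051804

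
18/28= 9/14 = 0.64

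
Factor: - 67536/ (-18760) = 18/5 = 2^1*3^2*5^( - 1 ) 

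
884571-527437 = 357134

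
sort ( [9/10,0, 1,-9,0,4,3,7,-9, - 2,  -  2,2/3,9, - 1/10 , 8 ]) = [ - 9, -9,- 2 ,-2, - 1/10,0, 0,2/3, 9/10,  1,3,4, 7,8 , 9 ]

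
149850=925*162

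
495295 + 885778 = 1381073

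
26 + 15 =41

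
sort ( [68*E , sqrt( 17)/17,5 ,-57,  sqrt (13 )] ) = [ - 57, sqrt(17)/17,sqrt( 13),5,68*E ] 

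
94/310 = 47/155 = 0.30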